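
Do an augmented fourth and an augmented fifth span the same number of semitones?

An augmented fourth spans 6 semitones; an augmented fifth spans 8.
The spans differ, so they are not enharmonic equivalents.

No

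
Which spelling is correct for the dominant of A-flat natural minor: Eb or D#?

Each scale degree takes a distinct letter name. Degree 5 of a scale on A must use the letter E.
Eb and D# are enharmonically the same pitch, but only Eb uses the letter E, so it is the correct spelling here.

Eb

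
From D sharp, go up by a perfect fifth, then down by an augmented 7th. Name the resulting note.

Bb

A perfect fifth up from D# is A# (letter A, 7 semitones up).
An augmented seventh down from A# is Bb (letter B, 12 semitones down).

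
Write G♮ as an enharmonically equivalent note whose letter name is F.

Plain F sits 2 semitones below G, so on the letter F the same pitch needs a double sharp: F##.

F##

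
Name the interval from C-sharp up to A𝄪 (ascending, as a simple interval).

augmented sixth

The letter names run C→A, a span of 5 letter steps, so the interval is some kind of sixth.
C# to A## is 10 semitones. A major sixth is 9, so 10 makes it augmented.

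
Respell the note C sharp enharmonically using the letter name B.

C# is pitch class 1. The letter B alone is pitch class 11.
To reach pitch class 1 from B requires an offset of +2 semitones, i.e. double sharp: B##.

B##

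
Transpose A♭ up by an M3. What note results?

C

A up a major third is C#, so the target letter is C.
From Ab, a major third is 4 semitones up: C.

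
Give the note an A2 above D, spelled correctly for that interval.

E#

D up a major second is E, so the target letter is E.
From D, an augmented second is 3 semitones up: E#.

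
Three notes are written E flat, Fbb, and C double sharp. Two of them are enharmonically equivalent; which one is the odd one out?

C##

In 12-tone equal temperament, enharmonic equivalents share a pitch class. Eb is pitch class 3; Fbb is pitch class 3; C## is pitch class 2.
Eb and Fbb share pitch class 3, while C## is pitch class 2.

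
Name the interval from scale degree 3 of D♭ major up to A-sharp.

Scale degree 3 of Db major is F.
F up to A#: letters F→A make it a third; 5 semitones makes it augmented.

augmented third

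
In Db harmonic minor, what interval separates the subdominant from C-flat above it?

perfect fourth

The subdominant of Db harmonic minor is Gb.
Gb up to Cb: letters G→C make it a fourth; 5 semitones makes it perfect.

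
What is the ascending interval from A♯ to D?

The letter names run A→D, a span of 3 letter steps, so the interval is some kind of fourth.
A# to D is 4 semitones. A perfect fourth is 5, so 4 makes it diminished.

diminished fourth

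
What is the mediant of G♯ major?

B#

Degree 3 takes the letter 2 steps above G, which is B.
In major, degree 3 sits 4 semitones above the tonic. G# + 4 semitones is pitch class 0, spelled on B as B#.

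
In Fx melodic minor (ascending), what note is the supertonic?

G##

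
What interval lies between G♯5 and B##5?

augmented third

Counting letters G–A–B gives a third.
G#→B## = 5 semitones, 1 wider than the major third (4), so augmented.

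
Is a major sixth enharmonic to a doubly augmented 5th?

Yes

A major sixth spans 9 semitones; a doubly augmented fifth spans 9.
They are enharmonically equivalent.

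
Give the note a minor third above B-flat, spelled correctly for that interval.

Db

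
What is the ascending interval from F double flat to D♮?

Counting letters F–G–A–B–C–D gives a sixth.
Fbb→D = 11 semitones, 2 wider than the major sixth (9), so doubly augmented.

doubly augmented sixth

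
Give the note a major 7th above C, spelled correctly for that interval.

A seventh above C lands on the letter B.
A major seventh spans 11 semitones, so C moves to pitch class 11. On the letter B that is B.

B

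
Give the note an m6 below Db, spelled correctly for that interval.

F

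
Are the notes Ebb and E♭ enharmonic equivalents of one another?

No

Ebb is pitch class 2; Eb is pitch class 3.
The pitch classes differ (2 vs. 3), so they are not enharmonic equivalents.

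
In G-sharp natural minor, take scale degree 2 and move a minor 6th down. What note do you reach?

C##

Scale degree 2 of G# natural minor is A#.
A minor sixth (8 semitones) below A# lands on the letter C, giving C##.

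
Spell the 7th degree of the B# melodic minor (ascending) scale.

A##

The B# melodic minor (ascending) scale runs B# C## D# E# F## G## A##.
Degree 7 is A##.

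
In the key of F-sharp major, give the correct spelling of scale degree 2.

The F# major scale runs F# G# A# B C# D# E#.
Degree 2 is G#.

G#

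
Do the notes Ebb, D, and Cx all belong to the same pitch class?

Ebb is pitch class 2; D is pitch class 2; C## is pitch class 2.
All spellings map to pitch class 2, so they are enharmonically equivalent.

Yes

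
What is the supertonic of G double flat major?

Degree 2 takes the letter 1 step above G, which is A.
In major, degree 2 sits 2 semitones above the tonic. Gbb + 2 semitones is pitch class 7, spelled on A as Abb.

Abb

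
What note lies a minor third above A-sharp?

C#

A up a major third is C#, so the target letter is C.
From A#, a minor third is 3 semitones up: C#.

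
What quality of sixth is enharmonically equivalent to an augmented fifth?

An augmented fifth spans 8 semitones.
A sixth spanning 8 semitones is minor (the major sixth is 9).

minor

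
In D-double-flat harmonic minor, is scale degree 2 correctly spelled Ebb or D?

Each scale degree takes a distinct letter name. Degree 2 of a scale on D must use the letter E.
Ebb and D are enharmonically the same pitch, but only Ebb uses the letter E, so it is the correct spelling here.

Ebb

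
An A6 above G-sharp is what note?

G up a major sixth is E, so the target letter is E.
From G#, an augmented sixth is 10 semitones up: E##.

E##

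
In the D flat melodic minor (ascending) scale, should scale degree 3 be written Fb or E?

Fb

Each scale degree takes a distinct letter name. Degree 3 of a scale on D must use the letter F.
Fb and E are enharmonically the same pitch, but only Fb uses the letter F, so it is the correct spelling here.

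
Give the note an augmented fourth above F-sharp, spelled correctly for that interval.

B#

F up a perfect fourth is Bb, so the target letter is B.
From F#, an augmented fourth is 6 semitones up: B#.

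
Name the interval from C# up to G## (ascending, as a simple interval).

augmented fifth

Counting letters C–D–E–F–G gives a fifth.
C#→G## = 8 semitones, 1 wider than the perfect fifth (7), so augmented.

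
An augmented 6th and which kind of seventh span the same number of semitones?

An augmented sixth spans 10 semitones.
A seventh spanning 10 semitones is minor (the major seventh is 11).

minor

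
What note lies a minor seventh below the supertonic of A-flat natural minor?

C

The supertonic of Ab natural minor is Bb.
A minor seventh (10 semitones) below Bb lands on the letter C, giving C.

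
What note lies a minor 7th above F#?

E

F up a major seventh is E, so the target letter is E.
From F#, a minor seventh is 10 semitones up: E.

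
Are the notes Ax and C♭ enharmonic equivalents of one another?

Yes

A## is pitch class 11; Cb is pitch class 11.
All spellings map to pitch class 11, so they are enharmonically equivalent.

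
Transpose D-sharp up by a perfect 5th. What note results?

A fifth above D lands on the letter A.
A perfect fifth spans 7 semitones, so D# moves to pitch class 10. On the letter A that is A#.

A#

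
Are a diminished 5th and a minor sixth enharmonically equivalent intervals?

A diminished fifth spans 6 semitones; a minor sixth spans 8.
The spans differ, so they are not enharmonic equivalents.

No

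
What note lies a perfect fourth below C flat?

Gb

A fourth below C lands on the letter G.
A perfect fourth spans 5 semitones, so Cb moves to pitch class 6. On the letter G that is Gb.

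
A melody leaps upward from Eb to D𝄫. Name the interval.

diminished seventh

The letter names run E→D, a span of 6 letter steps, so the interval is some kind of seventh.
Eb to Dbb is 9 semitones. A major seventh is 11, so 9 makes it diminished.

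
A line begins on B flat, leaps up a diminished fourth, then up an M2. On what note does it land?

A diminished fourth up from Bb is Ebb (letter E, 4 semitones up).
A major second up from Ebb is Fb (letter F, 2 semitones up).

Fb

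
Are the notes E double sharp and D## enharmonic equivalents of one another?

E## is pitch class 6; D## is pitch class 4.
The pitch classes differ (6 vs. 4), so they are not enharmonic equivalents.

No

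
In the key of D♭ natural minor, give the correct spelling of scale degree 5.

The Db natural minor scale runs Db Eb Fb Gb Ab Bbb Cb.
Degree 5 is Ab.

Ab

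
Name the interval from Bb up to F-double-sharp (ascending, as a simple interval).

doubly augmented fifth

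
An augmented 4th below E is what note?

Bb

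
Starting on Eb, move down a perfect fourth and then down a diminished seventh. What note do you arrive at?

A perfect fourth down from Eb is Bb (letter B, 5 semitones down).
A diminished seventh down from Bb is C# (letter C, 9 semitones down).

C#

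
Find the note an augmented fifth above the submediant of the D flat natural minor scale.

F

The submediant of Db natural minor is Bbb.
An augmented fifth (8 semitones) above Bbb lands on the letter F, giving F.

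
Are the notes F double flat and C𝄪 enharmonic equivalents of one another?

No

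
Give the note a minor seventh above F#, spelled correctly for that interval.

A seventh above F lands on the letter E.
A minor seventh spans 10 semitones, so F# moves to pitch class 4. On the letter E that is E.

E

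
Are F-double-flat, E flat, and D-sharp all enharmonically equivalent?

Fbb is pitch class 3; Eb is pitch class 3; D# is pitch class 3.
All spellings map to pitch class 3, so they are enharmonically equivalent.

Yes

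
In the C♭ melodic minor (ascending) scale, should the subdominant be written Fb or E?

Each scale degree takes a distinct letter name. Degree 4 of a scale on C must use the letter F.
Fb and E are enharmonically the same pitch, but only Fb uses the letter F, so it is the correct spelling here.

Fb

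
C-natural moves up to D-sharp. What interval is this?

augmented second

The letter names run C→D, a span of 1 letter step, so the interval is some kind of second.
C to D# is 3 semitones. A major second is 2, so 3 makes it augmented.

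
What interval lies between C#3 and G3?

diminished fifth

Counting letters C–D–E–F–G gives a fifth.
C#→G = 6 semitones, 1 narrower than the perfect fifth (7), so diminished.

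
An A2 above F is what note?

F up a major second is G, so the target letter is G.
From F, an augmented second is 3 semitones up: G#.

G#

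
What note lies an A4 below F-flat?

A fourth below F lands on the letter C.
An augmented fourth spans 6 semitones, so Fb moves to pitch class 10. On the letter C that is Cbb.

Cbb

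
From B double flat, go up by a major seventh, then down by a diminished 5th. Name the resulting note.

D

A major seventh up from Bbb is Ab (letter A, 11 semitones up).
A diminished fifth down from Ab is D (letter D, 6 semitones down).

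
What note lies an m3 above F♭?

Abb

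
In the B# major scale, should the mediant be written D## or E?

Each scale degree takes a distinct letter name. Degree 3 of a scale on B must use the letter D.
D## and E are enharmonically the same pitch, but only D## uses the letter D, so it is the correct spelling here.

D##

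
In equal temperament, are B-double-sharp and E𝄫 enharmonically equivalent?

Two spellings are enharmonically equivalent only if they share a pitch class.
Here B## → 1, Ebb → 2; 1 ≠ 2, so they are not.

No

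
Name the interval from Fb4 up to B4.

doubly augmented fourth

Counting letters F–G–A–B gives a fourth.
Fb→B = 7 semitones, 2 wider than the perfect fourth (5), so doubly augmented.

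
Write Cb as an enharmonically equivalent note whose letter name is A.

Cb is pitch class 11. The letter A alone is pitch class 9.
To reach pitch class 11 from A requires an offset of +2 semitones, i.e. double sharp: A##.

A##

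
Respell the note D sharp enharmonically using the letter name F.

D# is pitch class 3. The letter F alone is pitch class 5.
To reach pitch class 3 from F requires an offset of -2 semitones, i.e. double flat: Fbb.

Fbb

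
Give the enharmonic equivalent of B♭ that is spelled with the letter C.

Cbb

Bb is pitch class 10. The letter C alone is pitch class 0.
To reach pitch class 10 from C requires an offset of -2 semitones, i.e. double flat: Cbb.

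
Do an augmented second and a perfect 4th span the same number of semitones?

An augmented second spans 3 semitones; a perfect fourth spans 5.
The spans differ, so they are not enharmonic equivalents.

No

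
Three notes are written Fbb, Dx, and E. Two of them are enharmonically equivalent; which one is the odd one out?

In 12-tone equal temperament, enharmonic equivalents share a pitch class. Fbb is pitch class 3; D## is pitch class 4; E is pitch class 4.
D## and E share pitch class 4, while Fbb is pitch class 3.

Fbb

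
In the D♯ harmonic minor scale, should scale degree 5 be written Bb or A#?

Each scale degree takes a distinct letter name. Degree 5 of a scale on D must use the letter A.
A# and Bb are enharmonically the same pitch, but only A# uses the letter A, so it is the correct spelling here.

A#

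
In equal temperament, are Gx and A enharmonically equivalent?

Yes

G## is pitch class 9; A is pitch class 9.
All spellings map to pitch class 9, so they are enharmonically equivalent.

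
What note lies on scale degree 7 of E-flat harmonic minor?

D

The Eb harmonic minor scale runs Eb F Gb Ab Bb Cb D.
Degree 7 is D.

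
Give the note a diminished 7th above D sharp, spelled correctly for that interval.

C

D up a major seventh is C#, so the target letter is C.
From D#, a diminished seventh is 9 semitones up: C.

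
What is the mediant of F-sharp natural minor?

A

The F# natural minor scale runs F# G# A B C# D E.
Degree 3 is A.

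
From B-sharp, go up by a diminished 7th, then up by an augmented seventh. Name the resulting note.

G##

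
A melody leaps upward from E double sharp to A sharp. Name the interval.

The letter names run E→A, a span of 3 letter steps, so the interval is some kind of fourth.
E## to A# is 4 semitones. A perfect fourth is 5, so 4 makes it diminished.

diminished fourth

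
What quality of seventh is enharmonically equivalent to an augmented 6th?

minor

An augmented sixth spans 10 semitones.
A seventh spanning 10 semitones is minor (the major seventh is 11).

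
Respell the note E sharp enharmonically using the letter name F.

F

E# is pitch class 5. The letter F alone is pitch class 5.
Pitch class 5 on F needs no accidental: F.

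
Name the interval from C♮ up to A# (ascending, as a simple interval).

Counting letters C–D–E–F–G–A gives a sixth.
C→A# = 10 semitones, 1 wider than the major sixth (9), so augmented.

augmented sixth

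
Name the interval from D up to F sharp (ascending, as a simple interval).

The letter names run D→F, a span of 2 letter steps, so the interval is some kind of third.
D to F# is 4 semitones. A major third is 4, so 4 makes it major.

major third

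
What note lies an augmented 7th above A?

A up a major seventh is G#, so the target letter is G.
From A, an augmented seventh is 12 semitones up: G##.

G##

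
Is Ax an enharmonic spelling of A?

A## is pitch class 11; A is pitch class 9.
The pitch classes differ (11 vs. 9), so they are not enharmonic equivalents.

No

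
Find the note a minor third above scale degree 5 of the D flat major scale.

Scale degree 5 of Db major is Ab.
A minor third (3 semitones) above Ab lands on the letter C, giving Cb.

Cb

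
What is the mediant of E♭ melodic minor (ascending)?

The Eb melodic minor (ascending) scale runs Eb F Gb Ab Bb C D.
Degree 3 is Gb.

Gb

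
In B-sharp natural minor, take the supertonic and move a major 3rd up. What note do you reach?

E##

The supertonic of B# natural minor is C##.
A major third (4 semitones) above C## lands on the letter E, giving E##.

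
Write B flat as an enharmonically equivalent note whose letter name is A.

Plain A sits 1 semitone below Bb, so on the letter A the same pitch needs a sharp: A#.

A#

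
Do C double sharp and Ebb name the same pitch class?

C## = pitch class 2 and Ebb = pitch class 2 — the same pitch class, so they are enharmonic equivalents.

Yes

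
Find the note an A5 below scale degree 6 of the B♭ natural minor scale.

Cbb

Scale degree 6 of Bb natural minor is Gb.
An augmented fifth (8 semitones) below Gb lands on the letter C, giving Cbb.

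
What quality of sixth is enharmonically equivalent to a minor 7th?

augmented

A minor seventh spans 10 semitones.
A sixth spanning 10 semitones is augmented (the major sixth is 9).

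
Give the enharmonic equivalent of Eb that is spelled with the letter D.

Eb is pitch class 3. The letter D alone is pitch class 2.
To reach pitch class 3 from D requires an offset of +1 semitone, i.e. sharp: D#.

D#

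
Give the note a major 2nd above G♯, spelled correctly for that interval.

A second above G lands on the letter A.
A major second spans 2 semitones, so G# moves to pitch class 10. On the letter A that is A#.

A#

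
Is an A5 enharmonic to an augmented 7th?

An augmented fifth spans 8 semitones; an augmented seventh spans 12.
The spans differ, so they are not enharmonic equivalents.

No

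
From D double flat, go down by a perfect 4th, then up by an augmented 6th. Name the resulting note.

F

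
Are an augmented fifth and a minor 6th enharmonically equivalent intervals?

An augmented fifth spans 8 semitones; a minor sixth spans 8.
They are enharmonically equivalent.

Yes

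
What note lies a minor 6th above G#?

A sixth above G lands on the letter E.
A minor sixth spans 8 semitones, so G# moves to pitch class 4. On the letter E that is E.

E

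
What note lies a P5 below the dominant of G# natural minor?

G#

The dominant of G# natural minor is D#.
A perfect fifth (7 semitones) below D# lands on the letter G, giving G#.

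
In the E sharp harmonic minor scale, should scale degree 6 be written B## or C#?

C#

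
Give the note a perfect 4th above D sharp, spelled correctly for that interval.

G#

D up a perfect fourth is G, so the target letter is G.
From D#, a perfect fourth is 5 semitones up: G#.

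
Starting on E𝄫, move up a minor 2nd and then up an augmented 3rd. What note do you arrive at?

A minor second up from Ebb is Fbb (letter F, 1 semitone up).
An augmented third up from Fbb is Ab (letter A, 5 semitones up).

Ab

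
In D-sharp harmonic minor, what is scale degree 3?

F#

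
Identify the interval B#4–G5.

diminished sixth

The letter names run B→G, a span of 5 letter steps, so the interval is some kind of sixth.
B# to G is 7 semitones. A major sixth is 9, so 7 makes it diminished.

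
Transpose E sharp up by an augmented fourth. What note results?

E up a perfect fourth is A, so the target letter is A.
From E#, an augmented fourth is 6 semitones up: A##.

A##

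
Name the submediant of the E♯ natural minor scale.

C#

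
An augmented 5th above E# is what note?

B##

E up a perfect fifth is B, so the target letter is B.
From E#, an augmented fifth is 8 semitones up: B##.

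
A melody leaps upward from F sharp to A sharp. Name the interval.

Counting letters F–G–A gives a third.
F#→A# = 4 semitones, exactly the major third.

major third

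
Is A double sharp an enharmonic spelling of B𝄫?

No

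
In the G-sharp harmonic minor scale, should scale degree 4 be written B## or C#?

Each scale degree takes a distinct letter name. Degree 4 of a scale on G must use the letter C.
C# and B## are enharmonically the same pitch, but only C# uses the letter C, so it is the correct spelling here.

C#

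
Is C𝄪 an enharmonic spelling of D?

C## = pitch class 2 and D = pitch class 2 — the same pitch class, so they are enharmonic equivalents.

Yes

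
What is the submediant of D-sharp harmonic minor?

Degree 6 takes the letter 5 steps above D, which is B.
In harmonic minor, degree 6 sits 8 semitones above the tonic. D# + 8 semitones is pitch class 11, spelled on B as B.

B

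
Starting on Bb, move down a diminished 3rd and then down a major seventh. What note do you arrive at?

A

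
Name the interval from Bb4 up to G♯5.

The letter names run B→G, a span of 5 letter steps, so the interval is some kind of sixth.
Bb to G# is 10 semitones. A major sixth is 9, so 10 makes it augmented.

augmented sixth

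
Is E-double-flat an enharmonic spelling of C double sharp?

Yes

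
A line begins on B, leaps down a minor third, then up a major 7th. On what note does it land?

A minor third down from B is G# (letter G, 3 semitones down).
A major seventh up from G# is F## (letter F, 11 semitones up).

F##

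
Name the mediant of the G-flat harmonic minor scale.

Bbb

Degree 3 takes the letter 2 steps above G, which is B.
In harmonic minor, degree 3 sits 3 semitones above the tonic. Gb + 3 semitones is pitch class 9, spelled on B as Bbb.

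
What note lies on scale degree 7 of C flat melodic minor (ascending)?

Bb

Degree 7 takes the letter 6 steps above C, which is B.
In melodic minor (ascending), degree 7 sits 11 semitones above the tonic. Cb + 11 semitones is pitch class 10, spelled on B as Bb.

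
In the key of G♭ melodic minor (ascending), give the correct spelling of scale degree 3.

Bbb

The Gb melodic minor (ascending) scale runs Gb Ab Bbb Cb Db Eb F.
Degree 3 is Bbb.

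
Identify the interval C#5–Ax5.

Counting letters C–D–E–F–G–A gives a sixth.
C#→A## = 10 semitones, 1 wider than the major sixth (9), so augmented.

augmented sixth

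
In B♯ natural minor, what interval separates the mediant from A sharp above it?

The mediant of B# natural minor is D#.
D# up to A#: letters D→A make it a fifth; 7 semitones makes it perfect.

perfect fifth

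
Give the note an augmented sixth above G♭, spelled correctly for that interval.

G up a major sixth is E, so the target letter is E.
From Gb, an augmented sixth is 10 semitones up: E.

E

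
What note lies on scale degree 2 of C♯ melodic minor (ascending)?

The C# melodic minor (ascending) scale runs C# D# E F# G# A# B#.
Degree 2 is D#.

D#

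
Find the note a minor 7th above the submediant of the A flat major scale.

The submediant of Ab major is F.
A minor seventh (10 semitones) above F lands on the letter E, giving Eb.

Eb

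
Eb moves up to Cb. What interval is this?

minor sixth

Counting letters E–F–G–A–B–C gives a sixth.
Eb→Cb = 8 semitones, 1 narrower than the major sixth (9), so minor.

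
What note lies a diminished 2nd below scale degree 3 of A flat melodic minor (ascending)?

B

Scale degree 3 of Ab melodic minor (ascending) is Cb.
A diminished second (0 semitones) below Cb lands on the letter B, giving B.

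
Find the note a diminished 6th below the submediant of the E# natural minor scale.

The submediant of E# natural minor is C#.
A diminished sixth (7 semitones) below C# lands on the letter E, giving E##.

E##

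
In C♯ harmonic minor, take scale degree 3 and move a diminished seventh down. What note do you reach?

F##

Scale degree 3 of C# harmonic minor is E.
A diminished seventh (9 semitones) below E lands on the letter F, giving F##.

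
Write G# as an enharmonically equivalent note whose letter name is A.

Plain A sits 1 semitone above G#, so on the letter A the same pitch needs a flat: Ab.

Ab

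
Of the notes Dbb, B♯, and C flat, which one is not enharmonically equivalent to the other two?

In 12-tone equal temperament, enharmonic equivalents share a pitch class. Dbb is pitch class 0; B# is pitch class 0; Cb is pitch class 11.
Dbb and B# share pitch class 0, while Cb is pitch class 11.

Cb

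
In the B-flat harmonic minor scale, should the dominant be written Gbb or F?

Each scale degree takes a distinct letter name. Degree 5 of a scale on B must use the letter F.
F and Gbb are enharmonically the same pitch, but only F uses the letter F, so it is the correct spelling here.

F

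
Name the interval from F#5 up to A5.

minor third

Counting letters F–G–A gives a third.
F#→A = 3 semitones, 1 narrower than the major third (4), so minor.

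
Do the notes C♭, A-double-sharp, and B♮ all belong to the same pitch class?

Cb = pitch class 11 and A## = pitch class 11 and B = pitch class 11 — the same pitch class, so they are enharmonic equivalents.

Yes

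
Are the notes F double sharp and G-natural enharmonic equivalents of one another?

F## is pitch class 7; G is pitch class 7.
All spellings map to pitch class 7, so they are enharmonically equivalent.

Yes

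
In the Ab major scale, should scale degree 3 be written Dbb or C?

C

Each scale degree takes a distinct letter name. Degree 3 of a scale on A must use the letter C.
C and Dbb are enharmonically the same pitch, but only C uses the letter C, so it is the correct spelling here.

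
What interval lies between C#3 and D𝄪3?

augmented second

The letter names run C→D, a span of 1 letter step, so the interval is some kind of second.
C# to D## is 3 semitones. A major second is 2, so 3 makes it augmented.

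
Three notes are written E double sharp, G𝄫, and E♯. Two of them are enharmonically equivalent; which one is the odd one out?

E##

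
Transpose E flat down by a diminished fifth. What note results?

A fifth below E lands on the letter A.
A diminished fifth spans 6 semitones, so Eb moves to pitch class 9. On the letter A that is A.

A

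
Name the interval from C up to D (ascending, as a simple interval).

major second

Counting letters C–D gives a second.
C→D = 2 semitones, exactly the major second.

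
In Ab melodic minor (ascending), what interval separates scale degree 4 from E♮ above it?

Scale degree 4 of Ab melodic minor (ascending) is Db.
Db up to E: letters D→E make it a second; 3 semitones makes it augmented.

augmented second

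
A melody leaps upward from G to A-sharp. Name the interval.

The letter names run G→A, a span of 1 letter step, so the interval is some kind of second.
G to A# is 3 semitones. A major second is 2, so 3 makes it augmented.

augmented second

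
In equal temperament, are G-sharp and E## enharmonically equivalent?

No

G# is pitch class 8; E## is pitch class 6.
The pitch classes differ (8 vs. 6), so they are not enharmonic equivalents.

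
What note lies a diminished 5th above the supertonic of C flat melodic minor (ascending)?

The supertonic of Cb melodic minor (ascending) is Db.
A diminished fifth (6 semitones) above Db lands on the letter A, giving Abb.

Abb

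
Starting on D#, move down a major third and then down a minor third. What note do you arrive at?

A major third down from D# is B (letter B, 4 semitones down).
A minor third down from B is G# (letter G, 3 semitones down).

G#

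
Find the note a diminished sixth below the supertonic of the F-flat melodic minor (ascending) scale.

B

The supertonic of Fb melodic minor (ascending) is Gb.
A diminished sixth (7 semitones) below Gb lands on the letter B, giving B.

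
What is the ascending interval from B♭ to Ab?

minor seventh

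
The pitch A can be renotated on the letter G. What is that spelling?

A is pitch class 9. The letter G alone is pitch class 7.
To reach pitch class 9 from G requires an offset of +2 semitones, i.e. double sharp: G##.

G##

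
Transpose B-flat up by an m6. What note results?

Gb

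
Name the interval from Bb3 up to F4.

perfect fifth

The letter names run B→F, a span of 4 letter steps, so the interval is some kind of fifth.
Bb to F is 7 semitones. A perfect fifth is 7, so 7 makes it perfect.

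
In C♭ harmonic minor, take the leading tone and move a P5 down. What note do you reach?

The leading tone of Cb harmonic minor is Bb.
A perfect fifth (7 semitones) below Bb lands on the letter E, giving Eb.

Eb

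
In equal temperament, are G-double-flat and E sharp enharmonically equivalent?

Yes

Gbb is pitch class 5; E# is pitch class 5.
All spellings map to pitch class 5, so they are enharmonically equivalent.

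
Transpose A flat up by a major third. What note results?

A third above A lands on the letter C.
A major third spans 4 semitones, so Ab moves to pitch class 0. On the letter C that is C.

C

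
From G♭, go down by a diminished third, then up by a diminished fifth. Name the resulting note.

A diminished third down from Gb is E (letter E, 2 semitones down).
A diminished fifth up from E is Bb (letter B, 6 semitones up).

Bb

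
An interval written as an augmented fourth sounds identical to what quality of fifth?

An augmented fourth spans 6 semitones.
A fifth spanning 6 semitones is diminished (the perfect fifth is 7).

diminished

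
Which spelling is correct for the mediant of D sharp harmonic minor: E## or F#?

F#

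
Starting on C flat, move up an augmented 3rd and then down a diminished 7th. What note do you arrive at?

An augmented third up from Cb is E (letter E, 5 semitones up).
A diminished seventh down from E is F## (letter F, 9 semitones down).

F##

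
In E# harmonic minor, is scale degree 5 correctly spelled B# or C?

Each scale degree takes a distinct letter name. Degree 5 of a scale on E must use the letter B.
B# and C are enharmonically the same pitch, but only B# uses the letter B, so it is the correct spelling here.

B#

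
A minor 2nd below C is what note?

A second below C lands on the letter B.
A minor second spans 1 semitone, so C moves to pitch class 11. On the letter B that is B.

B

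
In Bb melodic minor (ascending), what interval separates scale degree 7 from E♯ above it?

augmented fifth

Scale degree 7 of Bb melodic minor (ascending) is A.
A up to E#: letters A→E make it a fifth; 8 semitones makes it augmented.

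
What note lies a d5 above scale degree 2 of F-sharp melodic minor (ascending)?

D

Scale degree 2 of F# melodic minor (ascending) is G#.
A diminished fifth (6 semitones) above G# lands on the letter D, giving D.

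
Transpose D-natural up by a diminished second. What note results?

A second above D lands on the letter E.
A diminished second spans 0 semitones, so D moves to pitch class 2. On the letter E that is Ebb.

Ebb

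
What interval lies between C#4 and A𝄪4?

augmented sixth

Counting letters C–D–E–F–G–A gives a sixth.
C#→A## = 10 semitones, 1 wider than the major sixth (9), so augmented.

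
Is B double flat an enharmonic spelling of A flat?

Two spellings are enharmonically equivalent only if they share a pitch class.
Here Bbb → 9, Ab → 8; 8 ≠ 9, so they are not.

No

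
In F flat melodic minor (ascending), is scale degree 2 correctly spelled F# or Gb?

Gb

Each scale degree takes a distinct letter name. Degree 2 of a scale on F must use the letter G.
Gb and F# are enharmonically the same pitch, but only Gb uses the letter G, so it is the correct spelling here.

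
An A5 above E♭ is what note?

E up a perfect fifth is B, so the target letter is B.
From Eb, an augmented fifth is 8 semitones up: B.

B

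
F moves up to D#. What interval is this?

augmented sixth

The letter names run F→D, a span of 5 letter steps, so the interval is some kind of sixth.
F to D# is 10 semitones. A major sixth is 9, so 10 makes it augmented.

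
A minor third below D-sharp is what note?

A third below D lands on the letter B.
A minor third spans 3 semitones, so D# moves to pitch class 0. On the letter B that is B#.

B#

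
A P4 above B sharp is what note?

A fourth above B lands on the letter E.
A perfect fourth spans 5 semitones, so B# moves to pitch class 5. On the letter E that is E#.

E#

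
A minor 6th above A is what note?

A sixth above A lands on the letter F.
A minor sixth spans 8 semitones, so A moves to pitch class 5. On the letter F that is F.

F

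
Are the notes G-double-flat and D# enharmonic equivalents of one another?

No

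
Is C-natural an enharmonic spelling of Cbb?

Two spellings are enharmonically equivalent only if they share a pitch class.
Here C → 0, Cbb → 10; 0 ≠ 10, so they are not.

No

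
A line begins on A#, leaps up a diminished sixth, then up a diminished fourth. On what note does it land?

Bbb

A diminished sixth up from A# is F (letter F, 7 semitones up).
A diminished fourth up from F is Bbb (letter B, 4 semitones up).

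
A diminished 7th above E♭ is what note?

Dbb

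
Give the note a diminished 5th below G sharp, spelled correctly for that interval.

C##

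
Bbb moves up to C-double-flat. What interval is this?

Counting letters B–C gives a second.
Bbb→Cbb = 1 semitone, 1 narrower than the major second (2), so minor.

minor second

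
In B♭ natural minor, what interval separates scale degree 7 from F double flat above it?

Scale degree 7 of Bb natural minor is Ab.
Ab up to Fbb: letters A→F make it a sixth; 7 semitones makes it diminished.

diminished sixth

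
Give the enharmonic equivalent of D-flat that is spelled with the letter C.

Db is pitch class 1. The letter C alone is pitch class 0.
To reach pitch class 1 from C requires an offset of +1 semitone, i.e. sharp: C#.

C#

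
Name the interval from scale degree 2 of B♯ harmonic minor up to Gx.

perfect fifth

Scale degree 2 of B# harmonic minor is C##.
C## up to G##: letters C→G make it a fifth; 7 semitones makes it perfect.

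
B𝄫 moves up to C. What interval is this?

augmented second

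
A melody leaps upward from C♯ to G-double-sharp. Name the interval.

Counting letters C–D–E–F–G gives a fifth.
C#→G## = 8 semitones, 1 wider than the perfect fifth (7), so augmented.

augmented fifth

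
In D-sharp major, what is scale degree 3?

F##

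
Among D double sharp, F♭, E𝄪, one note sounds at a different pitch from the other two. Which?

E##

In 12-tone equal temperament, enharmonic equivalents share a pitch class. D## is pitch class 4; Fb is pitch class 4; E## is pitch class 6.
D## and Fb share pitch class 4, while E## is pitch class 6.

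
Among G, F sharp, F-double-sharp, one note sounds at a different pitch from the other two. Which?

In 12-tone equal temperament, enharmonic equivalents share a pitch class. G is pitch class 7; F# is pitch class 6; F## is pitch class 7.
G and F## share pitch class 7, while F# is pitch class 6.

F#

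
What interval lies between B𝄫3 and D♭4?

Counting letters B–C–D gives a third.
Bbb→Db = 4 semitones, exactly the major third.

major third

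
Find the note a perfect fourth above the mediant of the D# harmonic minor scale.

The mediant of D# harmonic minor is F#.
A perfect fourth (5 semitones) above F# lands on the letter B, giving B.

B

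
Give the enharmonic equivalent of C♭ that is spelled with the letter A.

A##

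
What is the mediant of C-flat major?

The Cb major scale runs Cb Db Eb Fb Gb Ab Bb.
Degree 3 is Eb.

Eb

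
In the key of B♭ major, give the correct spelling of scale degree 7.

The Bb major scale runs Bb C D Eb F G A.
Degree 7 is A.

A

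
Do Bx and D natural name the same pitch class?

No

Two spellings are enharmonically equivalent only if they share a pitch class.
Here B## → 1, D → 2; 1 ≠ 2, so they are not.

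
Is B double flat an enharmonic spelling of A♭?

Two spellings are enharmonically equivalent only if they share a pitch class.
Here Bbb → 9, Ab → 8; 8 ≠ 9, so they are not.

No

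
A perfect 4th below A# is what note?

A fourth below A lands on the letter E.
A perfect fourth spans 5 semitones, so A# moves to pitch class 5. On the letter E that is E#.

E#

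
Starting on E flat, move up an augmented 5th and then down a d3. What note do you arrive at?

G##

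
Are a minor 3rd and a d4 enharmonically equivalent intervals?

A minor third spans 3 semitones; a diminished fourth spans 4.
The spans differ, so they are not enharmonic equivalents.

No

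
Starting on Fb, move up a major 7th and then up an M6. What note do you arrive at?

A major seventh up from Fb is Eb (letter E, 11 semitones up).
A major sixth up from Eb is C (letter C, 9 semitones up).

C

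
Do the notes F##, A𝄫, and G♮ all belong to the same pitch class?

Yes

F## = pitch class 7 and Abb = pitch class 7 and G = pitch class 7 — the same pitch class, so they are enharmonic equivalents.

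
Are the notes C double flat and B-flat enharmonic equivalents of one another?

Cbb is pitch class 10; Bb is pitch class 10.
All spellings map to pitch class 10, so they are enharmonically equivalent.

Yes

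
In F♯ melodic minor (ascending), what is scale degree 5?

C#

The F# melodic minor (ascending) scale runs F# G# A B C# D# E#.
Degree 5 is C#.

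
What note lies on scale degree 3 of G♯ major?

B#

Degree 3 takes the letter 2 steps above G, which is B.
In major, degree 3 sits 4 semitones above the tonic. G# + 4 semitones is pitch class 0, spelled on B as B#.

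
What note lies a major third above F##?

A third above F lands on the letter A.
A major third spans 4 semitones, so F## moves to pitch class 11. On the letter A that is A##.

A##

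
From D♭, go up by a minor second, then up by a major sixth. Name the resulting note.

A minor second up from Db is Ebb (letter E, 1 semitone up).
A major sixth up from Ebb is Cb (letter C, 9 semitones up).

Cb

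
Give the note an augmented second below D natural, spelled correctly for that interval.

Cb

A second below D lands on the letter C.
An augmented second spans 3 semitones, so D moves to pitch class 11. On the letter C that is Cb.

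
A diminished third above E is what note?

E up a major third is G#, so the target letter is G.
From E, a diminished third is 2 semitones up: Gb.

Gb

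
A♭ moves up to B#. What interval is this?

doubly augmented second

The letter names run A→B, a span of 1 letter step, so the interval is some kind of second.
Ab to B# is 4 semitones. A major second is 2, so 4 makes it doubly augmented.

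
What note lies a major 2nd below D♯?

C#

D down a major second is C, so the target letter is C.
From D#, a major second is 2 semitones down: C#.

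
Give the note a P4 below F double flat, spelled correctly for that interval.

Cbb

A fourth below F lands on the letter C.
A perfect fourth spans 5 semitones, so Fbb moves to pitch class 10. On the letter C that is Cbb.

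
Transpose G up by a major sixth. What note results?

E

G up a major sixth is E, so the target letter is E.
From G, a major sixth is 9 semitones up: E.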